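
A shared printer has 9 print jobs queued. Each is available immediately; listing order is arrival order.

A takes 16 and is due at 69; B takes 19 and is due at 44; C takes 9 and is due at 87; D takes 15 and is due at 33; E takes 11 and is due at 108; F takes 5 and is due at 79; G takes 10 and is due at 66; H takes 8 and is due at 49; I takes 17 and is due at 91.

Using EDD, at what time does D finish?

15

EDD (increasing due date): D B H G A F C I E.
D: 0→15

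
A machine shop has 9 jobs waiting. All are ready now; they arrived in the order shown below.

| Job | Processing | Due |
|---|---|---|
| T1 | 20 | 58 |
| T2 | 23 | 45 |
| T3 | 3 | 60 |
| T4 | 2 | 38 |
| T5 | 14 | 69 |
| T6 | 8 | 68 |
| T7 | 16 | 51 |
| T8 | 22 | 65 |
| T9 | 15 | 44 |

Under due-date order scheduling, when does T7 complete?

EDD (increasing due date): T4 T9 T2 T7 T1 T3 T8 T6 T5.
T4: 0→2
T9: 2→17
T2: 17→40
T7: 40→56

56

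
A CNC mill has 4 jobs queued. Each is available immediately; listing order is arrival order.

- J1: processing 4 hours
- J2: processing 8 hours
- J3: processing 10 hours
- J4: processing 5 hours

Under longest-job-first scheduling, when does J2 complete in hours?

LPT (decreasing processing time): J3 J2 J4 J1.
J3: 0→10
J2: 10→18

18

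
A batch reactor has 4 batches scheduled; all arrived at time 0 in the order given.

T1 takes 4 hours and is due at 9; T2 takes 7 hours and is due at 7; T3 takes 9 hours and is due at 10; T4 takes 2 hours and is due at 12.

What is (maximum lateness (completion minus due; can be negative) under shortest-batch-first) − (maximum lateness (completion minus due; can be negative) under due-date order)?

SPT (increasing processing time): T4 T1 T2 T3.
T4: 0→2, due 12, lateness -10
T1: 2→6, due 9, lateness -3
T2: 6→13, due 7, lateness 6
T3: 13→22, due 10, lateness 12
Maximum = 12.
EDD (increasing due date): T2 T1 T3 T4.
T2: 0→7, due 7, lateness 0
T1: 7→11, due 9, lateness 2
T3: 11→20, due 10, lateness 10
T4: 20→22, due 12, lateness 10
Maximum = 10.
Difference = 12 − 10 = 2.

2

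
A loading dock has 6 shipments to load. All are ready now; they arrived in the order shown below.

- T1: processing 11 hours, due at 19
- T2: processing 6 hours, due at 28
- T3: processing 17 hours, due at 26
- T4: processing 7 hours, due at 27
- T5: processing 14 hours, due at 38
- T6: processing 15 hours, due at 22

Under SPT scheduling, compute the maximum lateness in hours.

SPT (increasing processing time): T2 T4 T1 T5 T6 T3.
T2: 0→6, due 28, lateness -22
T4: 6→13, due 27, lateness -14
T1: 13→24, due 19, lateness 5
T5: 24→38, due 38, lateness 0
T6: 38→53, due 22, lateness 31
T3: 53→70, due 26, lateness 44
Maximum = 44.

44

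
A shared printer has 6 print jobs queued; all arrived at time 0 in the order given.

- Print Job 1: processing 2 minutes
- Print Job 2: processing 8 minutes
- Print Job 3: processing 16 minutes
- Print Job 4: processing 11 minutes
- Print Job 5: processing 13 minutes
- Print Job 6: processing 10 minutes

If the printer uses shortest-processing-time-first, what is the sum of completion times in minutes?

167

SPT (increasing processing time): Print Job 1 Print Job 2 Print Job 6 Print Job 4 Print Job 5 Print Job 3.
Print Job 1: 0→2
Print Job 2: 2→10
Print Job 6: 10→20
Print Job 4: 20→31
Print Job 5: 31→44
Print Job 3: 44→60
Sum = 2+10+20+31+44+60 = 167.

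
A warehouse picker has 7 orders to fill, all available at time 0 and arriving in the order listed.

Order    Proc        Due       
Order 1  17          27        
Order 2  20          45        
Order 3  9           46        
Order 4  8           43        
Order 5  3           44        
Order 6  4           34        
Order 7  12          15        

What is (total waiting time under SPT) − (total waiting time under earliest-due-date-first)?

-85

SPT (increasing processing time): Order 5 Order 6 Order 4 Order 3 Order 7 Order 1 Order 2.
Order 5: waits 0, runs 0→3
Order 6: waits 3, runs 3→7
Order 4: waits 7, runs 7→15
Order 3: waits 15, runs 15→24
Order 7: waits 24, runs 24→36
Order 1: waits 36, runs 36→53
Order 2: waits 53, runs 53→73
Sum = 0+3+7+15+24+36+53 = 138.
EDD (increasing due date): Order 7 Order 1 Order 6 Order 4 Order 5 Order 2 Order 3.
Order 7: waits 0, runs 0→12
Order 1: waits 12, runs 12→29
Order 6: waits 29, runs 29→33
Order 4: waits 33, runs 33→41
Order 5: waits 41, runs 41→44
Order 2: waits 44, runs 44→64
Order 3: waits 64, runs 64→73
Sum = 0+12+29+33+41+44+64 = 223.
Difference = 138 − 223 = -85.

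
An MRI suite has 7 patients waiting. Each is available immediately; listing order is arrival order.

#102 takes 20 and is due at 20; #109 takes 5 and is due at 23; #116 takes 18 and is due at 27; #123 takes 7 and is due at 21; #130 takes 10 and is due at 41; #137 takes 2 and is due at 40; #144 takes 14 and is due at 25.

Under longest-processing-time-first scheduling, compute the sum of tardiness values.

194

LPT (decreasing processing time): #102 #116 #144 #130 #123 #109 #137.
#102: 0→20, due 20, tardiness 0
#116: 20→38, due 27, tardiness 11
#144: 38→52, due 25, tardiness 27
#130: 52→62, due 41, tardiness 21
#123: 62→69, due 21, tardiness 48
#109: 69→74, due 23, tardiness 51
#137: 74→76, due 40, tardiness 36
Sum = 0+11+27+21+48+51+36 = 194.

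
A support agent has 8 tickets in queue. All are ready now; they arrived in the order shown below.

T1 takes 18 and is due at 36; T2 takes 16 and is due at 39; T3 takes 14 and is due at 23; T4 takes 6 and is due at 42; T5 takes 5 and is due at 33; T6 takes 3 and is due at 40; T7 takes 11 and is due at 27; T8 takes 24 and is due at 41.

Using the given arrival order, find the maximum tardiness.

56

FIFO (arrival order): T1 T2 T3 T4 T5 T6 T7 T8.
T1: 0→18, due 36, tardiness 0
T2: 18→34, due 39, tardiness 0
T3: 34→48, due 23, tardiness 25
T4: 48→54, due 42, tardiness 12
T5: 54→59, due 33, tardiness 26
T6: 59→62, due 40, tardiness 22
T7: 62→73, due 27, tardiness 46
T8: 73→97, due 41, tardiness 56
Maximum = 56.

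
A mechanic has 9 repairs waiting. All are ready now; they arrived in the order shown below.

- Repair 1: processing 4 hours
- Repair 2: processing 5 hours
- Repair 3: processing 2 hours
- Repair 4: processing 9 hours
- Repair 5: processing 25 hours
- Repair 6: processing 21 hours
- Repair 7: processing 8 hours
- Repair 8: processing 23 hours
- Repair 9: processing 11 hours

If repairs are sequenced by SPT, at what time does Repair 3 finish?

2

SPT (increasing processing time): Repair 3 Repair 1 Repair 2 Repair 7 Repair 4 Repair 9 Repair 6 Repair 8 Repair 5.
Repair 3: 0→2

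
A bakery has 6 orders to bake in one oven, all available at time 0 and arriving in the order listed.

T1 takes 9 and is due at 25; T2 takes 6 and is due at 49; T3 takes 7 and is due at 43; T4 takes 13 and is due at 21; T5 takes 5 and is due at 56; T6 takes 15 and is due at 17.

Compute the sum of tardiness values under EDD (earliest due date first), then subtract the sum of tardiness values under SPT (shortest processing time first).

-38

EDD (increasing due date): T6 T4 T1 T3 T2 T5.
T6: 0→15, due 17, tardiness 0
T4: 15→28, due 21, tardiness 7
T1: 28→37, due 25, tardiness 12
T3: 37→44, due 43, tardiness 1
T2: 44→50, due 49, tardiness 1
T5: 50→55, due 56, tardiness 0
Sum = 0+7+12+1+1+0 = 21.
SPT (increasing processing time): T5 T2 T3 T1 T4 T6.
T5: 0→5, due 56, tardiness 0
T2: 5→11, due 49, tardiness 0
T3: 11→18, due 43, tardiness 0
T1: 18→27, due 25, tardiness 2
T4: 27→40, due 21, tardiness 19
T6: 40→55, due 17, tardiness 38
Sum = 0+0+0+2+19+38 = 59.
Difference = 21 − 59 = -38.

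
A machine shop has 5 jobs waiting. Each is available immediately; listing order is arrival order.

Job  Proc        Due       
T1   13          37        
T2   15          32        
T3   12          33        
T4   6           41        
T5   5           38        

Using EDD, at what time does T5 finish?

EDD (increasing due date): T2 T3 T1 T5 T4.
T2: 0→15
T3: 15→27
T1: 27→40
T5: 40→45

45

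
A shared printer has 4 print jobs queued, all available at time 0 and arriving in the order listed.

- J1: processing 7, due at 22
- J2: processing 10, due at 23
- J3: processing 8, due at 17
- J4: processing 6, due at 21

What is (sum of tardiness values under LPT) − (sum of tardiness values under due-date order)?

LPT (decreasing processing time): J2 J3 J1 J4.
J2: 0→10, due 23, tardiness 0
J3: 10→18, due 17, tardiness 1
J1: 18→25, due 22, tardiness 3
J4: 25→31, due 21, tardiness 10
Sum = 0+1+3+10 = 14.
EDD (increasing due date): J3 J4 J1 J2.
J3: 0→8, due 17, tardiness 0
J4: 8→14, due 21, tardiness 0
J1: 14→21, due 22, tardiness 0
J2: 21→31, due 23, tardiness 8
Sum = 0+0+0+8 = 8.
Difference = 14 − 8 = 6.

6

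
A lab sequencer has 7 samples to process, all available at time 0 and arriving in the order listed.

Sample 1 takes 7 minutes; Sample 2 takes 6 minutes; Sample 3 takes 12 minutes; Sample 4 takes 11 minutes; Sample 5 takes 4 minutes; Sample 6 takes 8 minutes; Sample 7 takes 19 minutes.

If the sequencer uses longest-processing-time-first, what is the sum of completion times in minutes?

329

LPT (decreasing processing time): Sample 7 Sample 3 Sample 4 Sample 6 Sample 1 Sample 2 Sample 5.
Sample 7: 0→19
Sample 3: 19→31
Sample 4: 31→42
Sample 6: 42→50
Sample 1: 50→57
Sample 2: 57→63
Sample 5: 63→67
Sum = 19+31+42+50+57+63+67 = 329.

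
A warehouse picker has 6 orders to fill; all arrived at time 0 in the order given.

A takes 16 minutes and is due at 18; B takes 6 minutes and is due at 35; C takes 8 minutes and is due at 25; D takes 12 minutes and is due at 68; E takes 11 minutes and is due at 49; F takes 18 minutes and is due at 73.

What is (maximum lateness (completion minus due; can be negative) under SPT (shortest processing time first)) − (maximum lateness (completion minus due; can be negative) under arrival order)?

30

SPT (increasing processing time): B C E D A F.
B: 0→6, due 35, lateness -29
C: 6→14, due 25, lateness -11
E: 14→25, due 49, lateness -24
D: 25→37, due 68, lateness -31
A: 37→53, due 18, lateness 35
F: 53→71, due 73, lateness -2
Maximum = 35.
FIFO (arrival order): A B C D E F.
A: 0→16, due 18, lateness -2
B: 16→22, due 35, lateness -13
C: 22→30, due 25, lateness 5
D: 30→42, due 68, lateness -26
E: 42→53, due 49, lateness 4
F: 53→71, due 73, lateness -2
Maximum = 5.
Difference = 35 − 5 = 30.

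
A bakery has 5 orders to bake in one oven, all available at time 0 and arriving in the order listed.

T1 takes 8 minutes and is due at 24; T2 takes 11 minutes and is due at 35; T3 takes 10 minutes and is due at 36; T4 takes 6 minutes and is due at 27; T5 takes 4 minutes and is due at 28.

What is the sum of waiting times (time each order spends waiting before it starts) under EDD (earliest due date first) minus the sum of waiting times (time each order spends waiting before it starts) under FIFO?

EDD (increasing due date): T1 T4 T5 T2 T3.
T1: waits 0, runs 0→8
T4: waits 8, runs 8→14
T5: waits 14, runs 14→18
T2: waits 18, runs 18→29
T3: waits 29, runs 29→39
Sum = 0+8+14+18+29 = 69.
FIFO (arrival order): T1 T2 T3 T4 T5.
T1: waits 0, runs 0→8
T2: waits 8, runs 8→19
T3: waits 19, runs 19→29
T4: waits 29, runs 29→35
T5: waits 35, runs 35→39
Sum = 0+8+19+29+35 = 91.
Difference = 69 − 91 = -22.

-22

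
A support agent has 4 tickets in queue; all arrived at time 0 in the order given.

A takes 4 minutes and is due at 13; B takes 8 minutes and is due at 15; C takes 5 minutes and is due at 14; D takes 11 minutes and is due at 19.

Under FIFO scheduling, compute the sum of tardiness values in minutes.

12

FIFO (arrival order): A B C D.
A: 0→4, due 13, tardiness 0
B: 4→12, due 15, tardiness 0
C: 12→17, due 14, tardiness 3
D: 17→28, due 19, tardiness 9
Sum = 0+0+3+9 = 12.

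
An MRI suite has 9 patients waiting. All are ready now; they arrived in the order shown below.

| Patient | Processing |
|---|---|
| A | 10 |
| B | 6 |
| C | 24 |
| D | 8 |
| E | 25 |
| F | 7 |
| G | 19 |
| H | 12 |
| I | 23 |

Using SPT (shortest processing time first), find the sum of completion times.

504

SPT (increasing processing time): B F D A H G I C E.
B: 0→6
F: 6→13
D: 13→21
A: 21→31
H: 31→43
G: 43→62
I: 62→85
C: 85→109
E: 109→134
Sum = 6+13+21+31+43+62+85+109+134 = 504.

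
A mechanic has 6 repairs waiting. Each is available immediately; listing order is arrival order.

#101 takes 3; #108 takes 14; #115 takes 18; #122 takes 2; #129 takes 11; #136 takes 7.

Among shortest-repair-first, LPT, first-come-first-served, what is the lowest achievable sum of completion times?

134

SPT (increasing processing time): #122 #101 #136 #129 #108 #115.
#122: 0→2
#101: 2→5
#136: 5→12
#129: 12→23
#108: 23→37
#115: 37→55
Sum = 2+5+12+23+37+55 = 134.
LPT (decreasing processing time): #115 #108 #129 #136 #101 #122.
#115: 0→18
#108: 18→32
#129: 32→43
#136: 43→50
#101: 50→53
#122: 53→55
Sum = 18+32+43+50+53+55 = 251.
FIFO (arrival order): #101 #108 #115 #122 #129 #136.
#101: 0→3
#108: 3→17
#115: 17→35
#122: 35→37
#129: 37→48
#136: 48→55
Sum = 3+17+35+37+48+55 = 195.
SPT 134, LPT 251, FIFO 195 → minimum 134.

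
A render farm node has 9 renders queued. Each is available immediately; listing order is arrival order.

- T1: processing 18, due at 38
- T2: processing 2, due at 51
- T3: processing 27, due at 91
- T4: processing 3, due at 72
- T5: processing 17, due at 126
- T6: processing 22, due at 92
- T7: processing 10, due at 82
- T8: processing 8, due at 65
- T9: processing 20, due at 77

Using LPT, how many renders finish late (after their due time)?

5

LPT (decreasing processing time): T3 T6 T9 T1 T5 T7 T8 T4 T2.
T3: 0→27, due 91, tardiness 0
T6: 27→49, due 92, tardiness 0
T9: 49→69, due 77, tardiness 0
T1: 69→87, due 38, tardiness 49
T5: 87→104, due 126, tardiness 0
T7: 104→114, due 82, tardiness 32
T8: 114→122, due 65, tardiness 57
T4: 122→125, due 72, tardiness 53
T2: 125→127, due 51, tardiness 76
Late renders: 5.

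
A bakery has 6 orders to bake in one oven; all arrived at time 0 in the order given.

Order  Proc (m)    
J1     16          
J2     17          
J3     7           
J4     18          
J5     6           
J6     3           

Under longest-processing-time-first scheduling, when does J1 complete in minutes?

LPT (decreasing processing time): J4 J2 J1 J3 J5 J6.
J4: 0→18
J2: 18→35
J1: 35→51

51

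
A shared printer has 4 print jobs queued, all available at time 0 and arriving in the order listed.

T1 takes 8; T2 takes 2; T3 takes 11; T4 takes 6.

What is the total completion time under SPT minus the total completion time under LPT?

-29

SPT (increasing processing time): T2 T4 T1 T3.
T2: 0→2
T4: 2→8
T1: 8→16
T3: 16→27
Sum = 2+8+16+27 = 53.
LPT (decreasing processing time): T3 T1 T4 T2.
T3: 0→11
T1: 11→19
T4: 19→25
T2: 25→27
Sum = 11+19+25+27 = 82.
Difference = 53 − 82 = -29.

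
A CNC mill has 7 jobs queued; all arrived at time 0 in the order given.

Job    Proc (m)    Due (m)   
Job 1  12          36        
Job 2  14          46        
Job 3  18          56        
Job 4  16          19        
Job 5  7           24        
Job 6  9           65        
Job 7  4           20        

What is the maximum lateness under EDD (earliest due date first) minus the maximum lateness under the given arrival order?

EDD (increasing due date): Job 4 Job 7 Job 5 Job 1 Job 2 Job 3 Job 6.
Job 4: 0→16, due 19, lateness -3
Job 7: 16→20, due 20, lateness 0
Job 5: 20→27, due 24, lateness 3
Job 1: 27→39, due 36, lateness 3
Job 2: 39→53, due 46, lateness 7
Job 3: 53→71, due 56, lateness 15
Job 6: 71→80, due 65, lateness 15
Maximum = 15.
FIFO (arrival order): Job 1 Job 2 Job 3 Job 4 Job 5 Job 6 Job 7.
Job 1: 0→12, due 36, lateness -24
Job 2: 12→26, due 46, lateness -20
Job 3: 26→44, due 56, lateness -12
Job 4: 44→60, due 19, lateness 41
Job 5: 60→67, due 24, lateness 43
Job 6: 67→76, due 65, lateness 11
Job 7: 76→80, due 20, lateness 60
Maximum = 60.
Difference = 15 − 60 = -45.

-45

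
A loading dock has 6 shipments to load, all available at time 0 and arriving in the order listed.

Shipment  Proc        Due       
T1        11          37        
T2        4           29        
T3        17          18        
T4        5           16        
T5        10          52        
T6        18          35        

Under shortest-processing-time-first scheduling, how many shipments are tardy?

SPT (increasing processing time): T2 T4 T5 T1 T3 T6.
T2: 0→4, due 29, tardiness 0
T4: 4→9, due 16, tardiness 0
T5: 9→19, due 52, tardiness 0
T1: 19→30, due 37, tardiness 0
T3: 30→47, due 18, tardiness 29
T6: 47→65, due 35, tardiness 30
Late shipments: 2.

2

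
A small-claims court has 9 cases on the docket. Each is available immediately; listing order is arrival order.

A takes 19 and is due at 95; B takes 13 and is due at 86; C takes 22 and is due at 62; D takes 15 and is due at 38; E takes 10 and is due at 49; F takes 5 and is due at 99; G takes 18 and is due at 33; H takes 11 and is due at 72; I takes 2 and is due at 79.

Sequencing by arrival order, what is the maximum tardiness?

FIFO (arrival order): A B C D E F G H I.
A: 0→19, due 95, tardiness 0
B: 19→32, due 86, tardiness 0
C: 32→54, due 62, tardiness 0
D: 54→69, due 38, tardiness 31
E: 69→79, due 49, tardiness 30
F: 79→84, due 99, tardiness 0
G: 84→102, due 33, tardiness 69
H: 102→113, due 72, tardiness 41
I: 113→115, due 79, tardiness 36
Maximum = 69.

69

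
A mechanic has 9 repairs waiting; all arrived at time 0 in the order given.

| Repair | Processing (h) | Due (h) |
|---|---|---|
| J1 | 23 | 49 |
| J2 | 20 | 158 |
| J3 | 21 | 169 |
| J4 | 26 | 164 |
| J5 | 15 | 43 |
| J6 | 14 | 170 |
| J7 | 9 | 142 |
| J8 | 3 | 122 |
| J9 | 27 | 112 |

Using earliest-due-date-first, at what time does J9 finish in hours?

65

EDD (increasing due date): J5 J1 J9 J8 J7 J2 J4 J3 J6.
J5: 0→15
J1: 15→38
J9: 38→65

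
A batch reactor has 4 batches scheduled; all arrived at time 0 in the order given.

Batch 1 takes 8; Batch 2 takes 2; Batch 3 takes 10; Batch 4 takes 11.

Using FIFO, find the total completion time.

FIFO (arrival order): Batch 1 Batch 2 Batch 3 Batch 4.
Batch 1: 0→8
Batch 2: 8→10
Batch 3: 10→20
Batch 4: 20→31
Sum = 8+10+20+31 = 69.

69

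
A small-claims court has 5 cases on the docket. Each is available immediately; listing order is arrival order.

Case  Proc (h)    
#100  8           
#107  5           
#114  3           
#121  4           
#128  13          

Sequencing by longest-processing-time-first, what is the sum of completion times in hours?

123

LPT (decreasing processing time): #128 #100 #107 #121 #114.
#128: 0→13
#100: 13→21
#107: 21→26
#121: 26→30
#114: 30→33
Sum = 13+21+26+30+33 = 123.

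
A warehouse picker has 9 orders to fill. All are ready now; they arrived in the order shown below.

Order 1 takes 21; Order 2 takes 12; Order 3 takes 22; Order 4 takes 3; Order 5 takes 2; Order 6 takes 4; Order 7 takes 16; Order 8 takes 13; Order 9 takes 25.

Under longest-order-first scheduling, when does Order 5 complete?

LPT (decreasing processing time): Order 9 Order 3 Order 1 Order 7 Order 8 Order 2 Order 6 Order 4 Order 5.
Order 9: 0→25
Order 3: 25→47
Order 1: 47→68
Order 7: 68→84
Order 8: 84→97
Order 2: 97→109
Order 6: 109→113
Order 4: 113→116
Order 5: 116→118

118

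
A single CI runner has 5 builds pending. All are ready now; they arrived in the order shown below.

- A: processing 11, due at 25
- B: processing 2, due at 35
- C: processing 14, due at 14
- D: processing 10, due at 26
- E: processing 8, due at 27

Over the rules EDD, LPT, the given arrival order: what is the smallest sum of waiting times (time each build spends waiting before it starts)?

EDD (increasing due date): C A D E B.
C: waits 0, runs 0→14
A: waits 14, runs 14→25
D: waits 25, runs 25→35
E: waits 35, runs 35→43
B: waits 43, runs 43→45
Sum = 0+14+25+35+43 = 117.
LPT (decreasing processing time): C A D E B.
C: waits 0, runs 0→14
A: waits 14, runs 14→25
D: waits 25, runs 25→35
E: waits 35, runs 35→43
B: waits 43, runs 43→45
Sum = 0+14+25+35+43 = 117.
FIFO (arrival order): A B C D E.
A: waits 0, runs 0→11
B: waits 11, runs 11→13
C: waits 13, runs 13→27
D: waits 27, runs 27→37
E: waits 37, runs 37→45
Sum = 0+11+13+27+37 = 88.
EDD 117, LPT 117, FIFO 88 → minimum 88.

88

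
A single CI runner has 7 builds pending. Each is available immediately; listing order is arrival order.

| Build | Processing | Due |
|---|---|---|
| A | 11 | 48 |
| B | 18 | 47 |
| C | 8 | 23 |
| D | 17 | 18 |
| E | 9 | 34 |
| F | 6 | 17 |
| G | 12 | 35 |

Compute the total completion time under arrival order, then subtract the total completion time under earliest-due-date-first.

41

FIFO (arrival order): A B C D E F G.
A: 0→11
B: 11→29
C: 29→37
D: 37→54
E: 54→63
F: 63→69
G: 69→81
Sum = 11+29+37+54+63+69+81 = 344.
EDD (increasing due date): F D C E G B A.
F: 0→6
D: 6→23
C: 23→31
E: 31→40
G: 40→52
B: 52→70
A: 70→81
Sum = 6+23+31+40+52+70+81 = 303.
Difference = 344 − 303 = 41.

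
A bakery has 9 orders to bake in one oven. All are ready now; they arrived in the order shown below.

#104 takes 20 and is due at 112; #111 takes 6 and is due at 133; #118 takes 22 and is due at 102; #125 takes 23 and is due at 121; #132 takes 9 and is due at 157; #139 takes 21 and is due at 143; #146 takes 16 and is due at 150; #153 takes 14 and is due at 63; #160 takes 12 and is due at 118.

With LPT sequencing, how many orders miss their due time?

LPT (decreasing processing time): #125 #118 #139 #104 #146 #153 #160 #132 #111.
#125: 0→23, due 121, tardiness 0
#118: 23→45, due 102, tardiness 0
#139: 45→66, due 143, tardiness 0
#104: 66→86, due 112, tardiness 0
#146: 86→102, due 150, tardiness 0
#153: 102→116, due 63, tardiness 53
#160: 116→128, due 118, tardiness 10
#132: 128→137, due 157, tardiness 0
#111: 137→143, due 133, tardiness 10
Late orders: 3.

3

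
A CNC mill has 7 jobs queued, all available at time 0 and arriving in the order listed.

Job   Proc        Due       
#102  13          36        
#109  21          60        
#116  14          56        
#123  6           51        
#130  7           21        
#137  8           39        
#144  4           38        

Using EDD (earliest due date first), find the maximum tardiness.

EDD (increasing due date): #130 #102 #144 #137 #123 #116 #109.
#130: 0→7, due 21, tardiness 0
#102: 7→20, due 36, tardiness 0
#144: 20→24, due 38, tardiness 0
#137: 24→32, due 39, tardiness 0
#123: 32→38, due 51, tardiness 0
#116: 38→52, due 56, tardiness 0
#109: 52→73, due 60, tardiness 13
Maximum = 13.

13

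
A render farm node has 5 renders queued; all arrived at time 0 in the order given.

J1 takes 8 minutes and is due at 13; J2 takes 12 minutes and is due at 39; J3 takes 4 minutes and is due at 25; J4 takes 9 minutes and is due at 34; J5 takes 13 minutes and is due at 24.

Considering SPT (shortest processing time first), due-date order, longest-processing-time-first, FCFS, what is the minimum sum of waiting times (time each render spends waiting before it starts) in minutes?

SPT (increasing processing time): J3 J1 J4 J2 J5.
J3: waits 0, runs 0→4
J1: waits 4, runs 4→12
J4: waits 12, runs 12→21
J2: waits 21, runs 21→33
J5: waits 33, runs 33→46
Sum = 0+4+12+21+33 = 70.
EDD (increasing due date): J1 J5 J3 J4 J2.
J1: waits 0, runs 0→8
J5: waits 8, runs 8→21
J3: waits 21, runs 21→25
J4: waits 25, runs 25→34
J2: waits 34, runs 34→46
Sum = 0+8+21+25+34 = 88.
LPT (decreasing processing time): J5 J2 J4 J1 J3.
J5: waits 0, runs 0→13
J2: waits 13, runs 13→25
J4: waits 25, runs 25→34
J1: waits 34, runs 34→42
J3: waits 42, runs 42→46
Sum = 0+13+25+34+42 = 114.
FIFO (arrival order): J1 J2 J3 J4 J5.
J1: waits 0, runs 0→8
J2: waits 8, runs 8→20
J3: waits 20, runs 20→24
J4: waits 24, runs 24→33
J5: waits 33, runs 33→46
Sum = 0+8+20+24+33 = 85.
SPT 70, EDD 88, LPT 114, FIFO 85 → minimum 70.

70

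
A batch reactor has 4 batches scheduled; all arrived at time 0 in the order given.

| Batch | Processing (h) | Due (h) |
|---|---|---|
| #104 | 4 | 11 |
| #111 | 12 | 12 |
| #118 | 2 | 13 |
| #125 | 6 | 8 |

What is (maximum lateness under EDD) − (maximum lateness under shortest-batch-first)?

EDD (increasing due date): #125 #104 #111 #118.
#125: 0→6, due 8, lateness -2
#104: 6→10, due 11, lateness -1
#111: 10→22, due 12, lateness 10
#118: 22→24, due 13, lateness 11
Maximum = 11.
SPT (increasing processing time): #118 #104 #125 #111.
#118: 0→2, due 13, lateness -11
#104: 2→6, due 11, lateness -5
#125: 6→12, due 8, lateness 4
#111: 12→24, due 12, lateness 12
Maximum = 12.
Difference = 11 − 12 = -1.

-1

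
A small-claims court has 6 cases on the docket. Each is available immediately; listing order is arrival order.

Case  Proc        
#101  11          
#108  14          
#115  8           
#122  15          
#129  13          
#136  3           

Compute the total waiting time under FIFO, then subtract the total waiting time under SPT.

58

FIFO (arrival order): #101 #108 #115 #122 #129 #136.
#101: waits 0, runs 0→11
#108: waits 11, runs 11→25
#115: waits 25, runs 25→33
#122: waits 33, runs 33→48
#129: waits 48, runs 48→61
#136: waits 61, runs 61→64
Sum = 0+11+25+33+48+61 = 178.
SPT (increasing processing time): #136 #115 #101 #129 #108 #122.
#136: waits 0, runs 0→3
#115: waits 3, runs 3→11
#101: waits 11, runs 11→22
#129: waits 22, runs 22→35
#108: waits 35, runs 35→49
#122: waits 49, runs 49→64
Sum = 0+3+11+22+35+49 = 120.
Difference = 178 − 120 = 58.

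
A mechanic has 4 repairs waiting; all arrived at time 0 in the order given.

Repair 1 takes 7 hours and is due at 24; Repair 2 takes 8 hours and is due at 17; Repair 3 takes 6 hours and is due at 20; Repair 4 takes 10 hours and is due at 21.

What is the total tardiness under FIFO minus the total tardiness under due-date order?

1

FIFO (arrival order): Repair 1 Repair 2 Repair 3 Repair 4.
Repair 1: 0→7, due 24, tardiness 0
Repair 2: 7→15, due 17, tardiness 0
Repair 3: 15→21, due 20, tardiness 1
Repair 4: 21→31, due 21, tardiness 10
Sum = 0+0+1+10 = 11.
EDD (increasing due date): Repair 2 Repair 3 Repair 4 Repair 1.
Repair 2: 0→8, due 17, tardiness 0
Repair 3: 8→14, due 20, tardiness 0
Repair 4: 14→24, due 21, tardiness 3
Repair 1: 24→31, due 24, tardiness 7
Sum = 0+0+3+7 = 10.
Difference = 11 − 10 = 1.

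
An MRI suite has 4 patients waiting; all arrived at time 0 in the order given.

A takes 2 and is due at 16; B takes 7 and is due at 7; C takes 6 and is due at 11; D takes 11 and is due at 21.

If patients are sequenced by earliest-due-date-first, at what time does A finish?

EDD (increasing due date): B C A D.
B: 0→7
C: 7→13
A: 13→15

15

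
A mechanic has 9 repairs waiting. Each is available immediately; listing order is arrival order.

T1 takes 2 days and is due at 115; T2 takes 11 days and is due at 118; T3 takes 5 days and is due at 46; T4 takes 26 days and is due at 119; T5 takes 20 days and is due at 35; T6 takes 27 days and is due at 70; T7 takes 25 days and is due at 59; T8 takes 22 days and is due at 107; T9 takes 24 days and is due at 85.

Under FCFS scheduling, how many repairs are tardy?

5

FIFO (arrival order): T1 T2 T3 T4 T5 T6 T7 T8 T9.
T1: 0→2, due 115, tardiness 0
T2: 2→13, due 118, tardiness 0
T3: 13→18, due 46, tardiness 0
T4: 18→44, due 119, tardiness 0
T5: 44→64, due 35, tardiness 29
T6: 64→91, due 70, tardiness 21
T7: 91→116, due 59, tardiness 57
T8: 116→138, due 107, tardiness 31
T9: 138→162, due 85, tardiness 77
Late repairs: 5.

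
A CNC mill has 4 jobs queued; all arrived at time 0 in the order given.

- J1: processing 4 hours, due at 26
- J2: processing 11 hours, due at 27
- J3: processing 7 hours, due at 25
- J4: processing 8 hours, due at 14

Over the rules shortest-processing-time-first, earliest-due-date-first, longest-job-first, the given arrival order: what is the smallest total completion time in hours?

SPT (increasing processing time): J1 J3 J4 J2.
J1: 0→4
J3: 4→11
J4: 11→19
J2: 19→30
Sum = 4+11+19+30 = 64.
EDD (increasing due date): J4 J3 J1 J2.
J4: 0→8
J3: 8→15
J1: 15→19
J2: 19→30
Sum = 8+15+19+30 = 72.
LPT (decreasing processing time): J2 J4 J3 J1.
J2: 0→11
J4: 11→19
J3: 19→26
J1: 26→30
Sum = 11+19+26+30 = 86.
FIFO (arrival order): J1 J2 J3 J4.
J1: 0→4
J2: 4→15
J3: 15→22
J4: 22→30
Sum = 4+15+22+30 = 71.
SPT 64, EDD 72, LPT 86, FIFO 71 → minimum 64.

64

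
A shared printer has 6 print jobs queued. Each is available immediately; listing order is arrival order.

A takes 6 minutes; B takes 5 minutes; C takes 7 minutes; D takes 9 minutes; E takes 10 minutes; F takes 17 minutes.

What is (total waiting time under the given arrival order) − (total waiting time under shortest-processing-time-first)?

1

FIFO (arrival order): A B C D E F.
A: waits 0, runs 0→6
B: waits 6, runs 6→11
C: waits 11, runs 11→18
D: waits 18, runs 18→27
E: waits 27, runs 27→37
F: waits 37, runs 37→54
Sum = 0+6+11+18+27+37 = 99.
SPT (increasing processing time): B A C D E F.
B: waits 0, runs 0→5
A: waits 5, runs 5→11
C: waits 11, runs 11→18
D: waits 18, runs 18→27
E: waits 27, runs 27→37
F: waits 37, runs 37→54
Sum = 0+5+11+18+27+37 = 98.
Difference = 99 − 98 = 1.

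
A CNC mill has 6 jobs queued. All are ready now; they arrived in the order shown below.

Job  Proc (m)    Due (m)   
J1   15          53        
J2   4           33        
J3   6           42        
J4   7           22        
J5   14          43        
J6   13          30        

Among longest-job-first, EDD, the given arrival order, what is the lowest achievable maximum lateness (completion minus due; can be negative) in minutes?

LPT (decreasing processing time): J1 J5 J6 J4 J3 J2.
J1: 0→15, due 53, lateness -38
J5: 15→29, due 43, lateness -14
J6: 29→42, due 30, lateness 12
J4: 42→49, due 22, lateness 27
J3: 49→55, due 42, lateness 13
J2: 55→59, due 33, lateness 26
Maximum = 27.
EDD (increasing due date): J4 J6 J2 J3 J5 J1.
J4: 0→7, due 22, lateness -15
J6: 7→20, due 30, lateness -10
J2: 20→24, due 33, lateness -9
J3: 24→30, due 42, lateness -12
J5: 30→44, due 43, lateness 1
J1: 44→59, due 53, lateness 6
Maximum = 6.
FIFO (arrival order): J1 J2 J3 J4 J5 J6.
J1: 0→15, due 53, lateness -38
J2: 15→19, due 33, lateness -14
J3: 19→25, due 42, lateness -17
J4: 25→32, due 22, lateness 10
J5: 32→46, due 43, lateness 3
J6: 46→59, due 30, lateness 29
Maximum = 29.
LPT 27, EDD 6, FIFO 29 → minimum 6.

6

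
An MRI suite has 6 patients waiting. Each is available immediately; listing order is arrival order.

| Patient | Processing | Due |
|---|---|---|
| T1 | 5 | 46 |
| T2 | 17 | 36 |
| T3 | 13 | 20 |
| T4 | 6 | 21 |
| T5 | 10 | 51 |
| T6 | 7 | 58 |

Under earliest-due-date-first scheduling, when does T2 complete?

EDD (increasing due date): T3 T4 T2 T1 T5 T6.
T3: 0→13
T4: 13→19
T2: 19→36

36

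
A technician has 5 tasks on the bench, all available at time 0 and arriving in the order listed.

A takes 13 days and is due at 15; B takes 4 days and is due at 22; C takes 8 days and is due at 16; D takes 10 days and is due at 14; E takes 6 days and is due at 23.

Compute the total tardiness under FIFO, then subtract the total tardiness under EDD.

-6

FIFO (arrival order): A B C D E.
A: 0→13, due 15, tardiness 0
B: 13→17, due 22, tardiness 0
C: 17→25, due 16, tardiness 9
D: 25→35, due 14, tardiness 21
E: 35→41, due 23, tardiness 18
Sum = 0+0+9+21+18 = 48.
EDD (increasing due date): D A C B E.
D: 0→10, due 14, tardiness 0
A: 10→23, due 15, tardiness 8
C: 23→31, due 16, tardiness 15
B: 31→35, due 22, tardiness 13
E: 35→41, due 23, tardiness 18
Sum = 0+8+15+13+18 = 54.
Difference = 48 − 54 = -6.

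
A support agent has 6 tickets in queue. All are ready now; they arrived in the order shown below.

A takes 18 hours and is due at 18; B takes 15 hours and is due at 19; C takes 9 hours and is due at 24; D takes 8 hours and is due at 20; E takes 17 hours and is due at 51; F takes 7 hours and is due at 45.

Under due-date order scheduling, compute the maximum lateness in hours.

26

EDD (increasing due date): A B D C F E.
A: 0→18, due 18, lateness 0
B: 18→33, due 19, lateness 14
D: 33→41, due 20, lateness 21
C: 41→50, due 24, lateness 26
F: 50→57, due 45, lateness 12
E: 57→74, due 51, lateness 23
Maximum = 26.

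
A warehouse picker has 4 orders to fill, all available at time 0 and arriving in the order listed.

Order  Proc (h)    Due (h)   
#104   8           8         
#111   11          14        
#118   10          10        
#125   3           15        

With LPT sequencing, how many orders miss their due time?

3

LPT (decreasing processing time): #111 #118 #104 #125.
#111: 0→11, due 14, tardiness 0
#118: 11→21, due 10, tardiness 11
#104: 21→29, due 8, tardiness 21
#125: 29→32, due 15, tardiness 17
Late orders: 3.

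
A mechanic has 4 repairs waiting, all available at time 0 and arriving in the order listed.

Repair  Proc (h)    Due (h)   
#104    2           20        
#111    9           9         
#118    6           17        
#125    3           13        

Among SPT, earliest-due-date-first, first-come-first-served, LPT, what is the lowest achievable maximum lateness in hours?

SPT (increasing processing time): #104 #125 #118 #111.
#104: 0→2, due 20, lateness -18
#125: 2→5, due 13, lateness -8
#118: 5→11, due 17, lateness -6
#111: 11→20, due 9, lateness 11
Maximum = 11.
EDD (increasing due date): #111 #125 #118 #104.
#111: 0→9, due 9, lateness 0
#125: 9→12, due 13, lateness -1
#118: 12→18, due 17, lateness 1
#104: 18→20, due 20, lateness 0
Maximum = 1.
FIFO (arrival order): #104 #111 #118 #125.
#104: 0→2, due 20, lateness -18
#111: 2→11, due 9, lateness 2
#118: 11→17, due 17, lateness 0
#125: 17→20, due 13, lateness 7
Maximum = 7.
LPT (decreasing processing time): #111 #118 #125 #104.
#111: 0→9, due 9, lateness 0
#118: 9→15, due 17, lateness -2
#125: 15→18, due 13, lateness 5
#104: 18→20, due 20, lateness 0
Maximum = 5.
SPT 11, EDD 1, FIFO 7, LPT 5 → minimum 1.

1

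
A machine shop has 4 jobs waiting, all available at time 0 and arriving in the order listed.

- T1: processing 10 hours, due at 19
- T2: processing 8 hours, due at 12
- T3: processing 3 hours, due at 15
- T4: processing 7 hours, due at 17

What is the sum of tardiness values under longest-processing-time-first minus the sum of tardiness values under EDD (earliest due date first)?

LPT (decreasing processing time): T1 T2 T4 T3.
T1: 0→10, due 19, tardiness 0
T2: 10→18, due 12, tardiness 6
T4: 18→25, due 17, tardiness 8
T3: 25→28, due 15, tardiness 13
Sum = 0+6+8+13 = 27.
EDD (increasing due date): T2 T3 T4 T1.
T2: 0→8, due 12, tardiness 0
T3: 8→11, due 15, tardiness 0
T4: 11→18, due 17, tardiness 1
T1: 18→28, due 19, tardiness 9
Sum = 0+0+1+9 = 10.
Difference = 27 − 10 = 17.

17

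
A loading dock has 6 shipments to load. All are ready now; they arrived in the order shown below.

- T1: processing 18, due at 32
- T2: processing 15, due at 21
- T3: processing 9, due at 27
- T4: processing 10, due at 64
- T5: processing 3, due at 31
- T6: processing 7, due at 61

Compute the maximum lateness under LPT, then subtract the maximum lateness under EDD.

LPT (decreasing processing time): T1 T2 T4 T3 T6 T5.
T1: 0→18, due 32, lateness -14
T2: 18→33, due 21, lateness 12
T4: 33→43, due 64, lateness -21
T3: 43→52, due 27, lateness 25
T6: 52→59, due 61, lateness -2
T5: 59→62, due 31, lateness 31
Maximum = 31.
EDD (increasing due date): T2 T3 T5 T1 T6 T4.
T2: 0→15, due 21, lateness -6
T3: 15→24, due 27, lateness -3
T5: 24→27, due 31, lateness -4
T1: 27→45, due 32, lateness 13
T6: 45→52, due 61, lateness -9
T4: 52→62, due 64, lateness -2
Maximum = 13.
Difference = 31 − 13 = 18.

18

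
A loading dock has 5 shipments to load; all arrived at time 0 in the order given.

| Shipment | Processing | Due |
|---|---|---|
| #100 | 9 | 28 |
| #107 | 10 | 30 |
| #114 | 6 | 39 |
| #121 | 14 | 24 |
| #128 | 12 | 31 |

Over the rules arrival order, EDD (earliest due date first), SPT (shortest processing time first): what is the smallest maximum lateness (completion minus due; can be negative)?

FIFO (arrival order): #100 #107 #114 #121 #128.
#100: 0→9, due 28, lateness -19
#107: 9→19, due 30, lateness -11
#114: 19→25, due 39, lateness -14
#121: 25→39, due 24, lateness 15
#128: 39→51, due 31, lateness 20
Maximum = 20.
EDD (increasing due date): #121 #100 #107 #128 #114.
#121: 0→14, due 24, lateness -10
#100: 14→23, due 28, lateness -5
#107: 23→33, due 30, lateness 3
#128: 33→45, due 31, lateness 14
#114: 45→51, due 39, lateness 12
Maximum = 14.
SPT (increasing processing time): #114 #100 #107 #128 #121.
#114: 0→6, due 39, lateness -33
#100: 6→15, due 28, lateness -13
#107: 15→25, due 30, lateness -5
#128: 25→37, due 31, lateness 6
#121: 37→51, due 24, lateness 27
Maximum = 27.
FIFO 20, EDD 14, SPT 27 → minimum 14.

14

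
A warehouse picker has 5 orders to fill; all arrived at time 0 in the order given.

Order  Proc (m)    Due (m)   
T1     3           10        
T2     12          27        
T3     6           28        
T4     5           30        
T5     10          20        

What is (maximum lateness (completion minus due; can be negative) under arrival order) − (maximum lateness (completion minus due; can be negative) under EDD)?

FIFO (arrival order): T1 T2 T3 T4 T5.
T1: 0→3, due 10, lateness -7
T2: 3→15, due 27, lateness -12
T3: 15→21, due 28, lateness -7
T4: 21→26, due 30, lateness -4
T5: 26→36, due 20, lateness 16
Maximum = 16.
EDD (increasing due date): T1 T5 T2 T3 T4.
T1: 0→3, due 10, lateness -7
T5: 3→13, due 20, lateness -7
T2: 13→25, due 27, lateness -2
T3: 25→31, due 28, lateness 3
T4: 31→36, due 30, lateness 6
Maximum = 6.
Difference = 16 − 6 = 10.

10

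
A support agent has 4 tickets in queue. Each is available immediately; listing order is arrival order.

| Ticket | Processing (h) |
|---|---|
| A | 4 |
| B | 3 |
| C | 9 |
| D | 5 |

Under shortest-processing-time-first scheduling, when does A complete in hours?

7

SPT (increasing processing time): B A D C.
B: 0→3
A: 3→7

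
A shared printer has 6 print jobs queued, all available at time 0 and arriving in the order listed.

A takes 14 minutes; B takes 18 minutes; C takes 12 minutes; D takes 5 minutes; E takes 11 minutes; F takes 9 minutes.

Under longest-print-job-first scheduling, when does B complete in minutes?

18

LPT (decreasing processing time): B A C E F D.
B: 0→18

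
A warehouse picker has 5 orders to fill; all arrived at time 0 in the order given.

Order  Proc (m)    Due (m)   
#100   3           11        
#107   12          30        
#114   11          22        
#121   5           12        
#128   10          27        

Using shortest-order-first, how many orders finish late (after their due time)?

SPT (increasing processing time): #100 #121 #128 #114 #107.
#100: 0→3, due 11, tardiness 0
#121: 3→8, due 12, tardiness 0
#128: 8→18, due 27, tardiness 0
#114: 18→29, due 22, tardiness 7
#107: 29→41, due 30, tardiness 11
Late orders: 2.

2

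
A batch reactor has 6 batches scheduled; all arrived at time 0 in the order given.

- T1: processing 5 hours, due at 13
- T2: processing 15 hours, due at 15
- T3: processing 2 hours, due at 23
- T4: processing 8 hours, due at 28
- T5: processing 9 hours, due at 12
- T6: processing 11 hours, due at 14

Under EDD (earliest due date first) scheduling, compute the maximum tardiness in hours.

25

EDD (increasing due date): T5 T1 T6 T2 T3 T4.
T5: 0→9, due 12, tardiness 0
T1: 9→14, due 13, tardiness 1
T6: 14→25, due 14, tardiness 11
T2: 25→40, due 15, tardiness 25
T3: 40→42, due 23, tardiness 19
T4: 42→50, due 28, tardiness 22
Maximum = 25.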